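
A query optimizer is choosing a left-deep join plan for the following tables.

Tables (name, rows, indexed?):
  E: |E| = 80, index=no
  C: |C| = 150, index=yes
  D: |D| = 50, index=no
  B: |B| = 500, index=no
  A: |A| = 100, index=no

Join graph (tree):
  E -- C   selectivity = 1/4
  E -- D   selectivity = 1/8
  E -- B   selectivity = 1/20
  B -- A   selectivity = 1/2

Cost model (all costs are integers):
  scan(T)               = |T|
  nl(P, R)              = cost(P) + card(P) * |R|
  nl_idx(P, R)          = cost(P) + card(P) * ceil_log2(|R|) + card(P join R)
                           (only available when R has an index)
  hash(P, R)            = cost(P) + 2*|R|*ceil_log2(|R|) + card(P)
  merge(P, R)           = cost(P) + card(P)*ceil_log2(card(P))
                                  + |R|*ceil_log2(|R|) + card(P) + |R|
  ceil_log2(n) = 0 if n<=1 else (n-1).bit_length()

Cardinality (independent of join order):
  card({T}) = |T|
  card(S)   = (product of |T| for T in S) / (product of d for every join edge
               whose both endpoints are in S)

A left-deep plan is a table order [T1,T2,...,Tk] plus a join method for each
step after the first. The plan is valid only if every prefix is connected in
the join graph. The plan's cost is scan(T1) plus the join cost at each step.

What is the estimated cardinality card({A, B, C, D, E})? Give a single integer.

Tables in S: A(100), B(500), C(150), D(50), E(80)
Edges inside S: E-C(d=4), E-D(d=8), E-B(d=20), B-A(d=2)
numerator = 100 * 500 * 150 * 50 * 80 = 30000000000
denominator = 4 * 8 * 20 * 2 = 1280
card(S) = 30000000000 / 1280 = 23437500

23437500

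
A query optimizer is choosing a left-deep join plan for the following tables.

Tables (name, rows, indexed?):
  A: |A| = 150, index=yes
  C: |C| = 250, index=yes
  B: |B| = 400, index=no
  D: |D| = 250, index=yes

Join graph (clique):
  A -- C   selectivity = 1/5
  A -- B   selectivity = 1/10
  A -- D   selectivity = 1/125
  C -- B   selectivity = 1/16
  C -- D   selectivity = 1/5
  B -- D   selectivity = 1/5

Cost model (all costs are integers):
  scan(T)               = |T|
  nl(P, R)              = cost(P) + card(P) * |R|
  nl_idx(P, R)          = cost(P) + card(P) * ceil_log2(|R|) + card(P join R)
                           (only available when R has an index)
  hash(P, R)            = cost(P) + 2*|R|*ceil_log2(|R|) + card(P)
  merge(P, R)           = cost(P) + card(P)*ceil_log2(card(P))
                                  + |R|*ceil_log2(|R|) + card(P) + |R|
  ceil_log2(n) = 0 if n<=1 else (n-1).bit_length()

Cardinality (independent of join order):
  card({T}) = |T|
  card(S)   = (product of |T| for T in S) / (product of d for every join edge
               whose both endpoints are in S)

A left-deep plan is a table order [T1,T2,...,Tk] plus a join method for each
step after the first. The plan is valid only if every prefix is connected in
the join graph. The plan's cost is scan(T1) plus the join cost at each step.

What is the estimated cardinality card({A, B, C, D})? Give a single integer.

1500

Tables in S: A(150), B(400), C(250), D(250)
Edges inside S: A-C(d=5), A-B(d=10), A-D(d=125), C-B(d=16), C-D(d=5), B-D(d=5)
numerator = 150 * 400 * 250 * 250 = 3750000000
denominator = 5 * 10 * 125 * 16 * 5 * 5 = 2500000
card(S) = 3750000000 / 2500000 = 1500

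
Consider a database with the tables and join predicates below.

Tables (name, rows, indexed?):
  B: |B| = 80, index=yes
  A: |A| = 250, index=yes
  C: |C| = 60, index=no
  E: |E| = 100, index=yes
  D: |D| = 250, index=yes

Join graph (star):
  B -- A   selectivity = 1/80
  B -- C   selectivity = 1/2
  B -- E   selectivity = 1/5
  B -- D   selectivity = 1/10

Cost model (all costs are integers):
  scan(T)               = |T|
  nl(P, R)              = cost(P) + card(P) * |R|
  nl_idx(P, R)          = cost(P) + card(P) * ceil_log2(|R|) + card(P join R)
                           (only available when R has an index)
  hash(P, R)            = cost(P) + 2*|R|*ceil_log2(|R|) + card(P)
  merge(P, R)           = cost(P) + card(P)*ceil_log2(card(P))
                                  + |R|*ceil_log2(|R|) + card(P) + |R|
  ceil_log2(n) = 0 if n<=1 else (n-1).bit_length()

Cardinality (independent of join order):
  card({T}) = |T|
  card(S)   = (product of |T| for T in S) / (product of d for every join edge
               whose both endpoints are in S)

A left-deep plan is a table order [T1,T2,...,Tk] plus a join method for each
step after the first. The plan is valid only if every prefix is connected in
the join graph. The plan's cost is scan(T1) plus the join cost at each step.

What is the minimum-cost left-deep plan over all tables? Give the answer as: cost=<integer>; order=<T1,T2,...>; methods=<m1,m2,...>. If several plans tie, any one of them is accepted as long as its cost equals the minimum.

cost=137340; order=B,A,E,D,C; methods=nl_idx,hash,hash,hash

Selinger DP (subsets sized 1..n):
  {B}: scan cost=80, card=80
  {A}: scan cost=250, card=250
  {C}: scan cost=60, card=60
  {E}: scan cost=100, card=100
  {D}: scan cost=250, card=250
  {AB}: card=250; try (A,nl_idx)→970, (B,hash)→1620, (B,nl_idx)→2250, (A,merge)→2970, (B,merge)→3140, (A,hash)→4160 …(+2); best=970 via (A,nl_idx)
  {BC}: card=2400; try (C,hash)→880, (B,merge)→1120, (C,merge)→1140, (B,hash)→1240, (B,nl_idx)→2880, (B,nl)→4860 …(+1); best=880 via (C,hash)
  {BE}: card=1600; try (B,hash)→1320, (E,merge)→1520, (B,merge)→1540, (E,hash)→1560, (E,nl_idx)→2240, (B,nl_idx)→2400 …(+2); best=1320 via (B,hash)
  {BD}: card=2000; try (B,hash)→1620, (D,nl_idx)→2720, (D,merge)→2970, (B,merge)→3140, (B,nl_idx)→4000, (D,hash)→4160 …(+2); best=1620 via (B,hash)
  {ABC}: card=7500; try (C,hash)→1940, (C,merge)→3640, (A,hash)→7280, (C,nl)→15970, (A,nl_idx)→27580, (A,merge)→34330 …(+1); best=1940 via (C,hash)
  {ABE}: card=5000; try (E,hash)→2620, (E,merge)→4020, (A,hash)→6920, (E,nl_idx)→7720, (A,nl_idx)→19120, (A,merge)→22770 …(+2); best=2620 via (E,hash)
  {ABD}: card=6250; try (D,hash)→5220, (D,merge)→5470, (A,hash)→7620, (D,nl_idx)→9220, (A,nl_idx)→23870, (A,merge)→27870 …(+2); best=5220 via (D,hash)
  {BCE}: card=48000; try (C,hash)→3640, (E,hash)→4680, (C,merge)→20940, (E,merge)→32880, (E,nl_idx)→65680, (C,nl)→97320 …(+1); best=3640 via (C,hash)
  {BCD}: card=60000; try (C,hash)→4340, (D,hash)→7280, (C,merge)→26040, (D,merge)→34330, (D,nl_idx)→80080, (C,nl)→121620 …(+1); best=4340 via (C,hash)
  {BDE}: card=40000; try (E,hash)→5020, (D,hash)→6920, (D,merge)→22770, (E,merge)→26420, (D,nl_idx)→54120, (E,nl_idx)→55620 …(+2); best=5020 via (E,hash)
  {ABCE}: card=150000; try (C,hash)→8340, (E,hash)→10840, (A,hash)→55640, (C,merge)→73040, (E,merge)→107740, (E,nl_idx)→204440 …(+5); best=8340 via (C,hash)
  {ABCD}: card=187500; try (C,hash)→12190, (D,hash)→13440, (A,hash)→68340, (C,merge)→93140, (D,merge)→109190, (D,nl_idx)→249440 …(+5); best=12190 via (C,hash)
  {ABDE}: card=125000; try (D,hash)→11620, (E,hash)→12870, (A,hash)→49020, (D,merge)→74870, (E,merge)→93520, (D,nl_idx)→167620 …(+6); best=11620 via (D,hash)
  {BCDE}: card=1200000; try (C,hash)→45740, (D,hash)→55640, (E,hash)→65740, (C,merge)→685440, (D,merge)→821890, (E,merge)→1025140 …(+5); best=45740 via (C,hash)
  {ABCDE}: card=3750000; try (C,hash)→137340, (D,hash)→162340, (E,hash)→201090, (A,hash)→1249740, (C,merge)→2262040, (D,merge)→2860590 …(+9); best=137340 via (C,hash)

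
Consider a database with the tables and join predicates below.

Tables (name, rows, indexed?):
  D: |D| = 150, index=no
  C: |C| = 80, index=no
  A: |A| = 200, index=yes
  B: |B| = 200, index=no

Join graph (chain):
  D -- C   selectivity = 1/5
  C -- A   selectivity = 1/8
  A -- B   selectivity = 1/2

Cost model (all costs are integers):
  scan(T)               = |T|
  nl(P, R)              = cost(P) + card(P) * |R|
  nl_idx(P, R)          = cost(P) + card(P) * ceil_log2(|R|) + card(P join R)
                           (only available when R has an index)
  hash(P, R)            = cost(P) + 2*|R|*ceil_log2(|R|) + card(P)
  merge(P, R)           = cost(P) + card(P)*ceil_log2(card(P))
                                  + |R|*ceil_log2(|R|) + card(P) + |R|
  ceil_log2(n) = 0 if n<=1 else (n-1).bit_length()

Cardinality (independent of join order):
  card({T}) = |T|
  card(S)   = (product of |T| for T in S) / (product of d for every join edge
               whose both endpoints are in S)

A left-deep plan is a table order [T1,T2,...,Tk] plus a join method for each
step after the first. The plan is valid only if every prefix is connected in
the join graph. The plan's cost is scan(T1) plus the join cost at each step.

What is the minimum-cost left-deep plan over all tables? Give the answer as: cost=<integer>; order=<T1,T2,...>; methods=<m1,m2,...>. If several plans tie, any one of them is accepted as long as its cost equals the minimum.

cost=69120; order=A,C,D,B; methods=hash,hash,hash

Selinger DP (subsets sized 1..n):
  {D}: scan cost=150, card=150
  {C}: scan cost=80, card=80
  {A}: scan cost=200, card=200
  {B}: scan cost=200, card=200
  {CD}: card=2400; try (C,hash)→1420, (D,merge)→2070, (C,merge)→2140, (D,hash)→2560, (D,nl)→12080, (C,nl)→12150; best=1420 via (C,hash)
  {AC}: card=2000; try (C,hash)→1520, (A,merge)→2520, (C,merge)→2640, (A,nl_idx)→2720, (A,hash)→3360, (A,nl)→16080 …(+1); best=1520 via (C,hash)
  {AB}: card=20000; try (B,hash)→3600, (A,hash)→3600, (B,merge)→3800, (A,merge)→3800, (A,nl_idx)→21800, (B,nl)→40200 …(+1); best=3600 via (B,hash)
  {ACD}: card=60000; try (D,hash)→5920, (A,hash)→7020, (D,merge)→26870, (A,merge)→34420, (A,nl_idx)→80620, (D,nl)→301520 …(+1); best=5920 via (D,hash)
  {ABC}: card=200000; try (B,hash)→6720, (C,hash)→24720, (B,merge)→27320, (C,merge)→324240, (B,nl)→401520, (C,nl)→1603600; best=6720 via (B,hash)
  {ABCD}: card=6000000; try (B,hash)→69120, (D,hash)→209120, (B,merge)→1027720, (D,merge)→3808070, (B,nl)→12005920, (D,nl)→30006720; best=69120 via (B,hash)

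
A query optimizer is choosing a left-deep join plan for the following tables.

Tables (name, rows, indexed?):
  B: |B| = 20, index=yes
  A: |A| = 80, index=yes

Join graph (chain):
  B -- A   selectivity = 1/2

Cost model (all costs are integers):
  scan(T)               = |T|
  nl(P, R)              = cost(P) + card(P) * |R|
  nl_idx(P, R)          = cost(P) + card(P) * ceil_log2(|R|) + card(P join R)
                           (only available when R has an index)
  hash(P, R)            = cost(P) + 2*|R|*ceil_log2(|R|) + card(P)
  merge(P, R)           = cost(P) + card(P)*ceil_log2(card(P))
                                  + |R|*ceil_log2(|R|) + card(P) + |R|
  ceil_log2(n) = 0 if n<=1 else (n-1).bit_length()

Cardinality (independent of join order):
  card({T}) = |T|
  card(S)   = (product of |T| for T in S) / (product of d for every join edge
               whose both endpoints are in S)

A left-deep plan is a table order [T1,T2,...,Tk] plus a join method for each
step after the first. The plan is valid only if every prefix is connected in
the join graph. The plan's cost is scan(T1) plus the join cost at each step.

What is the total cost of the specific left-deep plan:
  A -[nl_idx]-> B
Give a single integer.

step 1: scan A: cost=80, card=80
step 2: join B via nl_idx
    card(P join B) = 80*20/(2) = 800
    cost = 80 + 80*5 + 800 = 1280

1280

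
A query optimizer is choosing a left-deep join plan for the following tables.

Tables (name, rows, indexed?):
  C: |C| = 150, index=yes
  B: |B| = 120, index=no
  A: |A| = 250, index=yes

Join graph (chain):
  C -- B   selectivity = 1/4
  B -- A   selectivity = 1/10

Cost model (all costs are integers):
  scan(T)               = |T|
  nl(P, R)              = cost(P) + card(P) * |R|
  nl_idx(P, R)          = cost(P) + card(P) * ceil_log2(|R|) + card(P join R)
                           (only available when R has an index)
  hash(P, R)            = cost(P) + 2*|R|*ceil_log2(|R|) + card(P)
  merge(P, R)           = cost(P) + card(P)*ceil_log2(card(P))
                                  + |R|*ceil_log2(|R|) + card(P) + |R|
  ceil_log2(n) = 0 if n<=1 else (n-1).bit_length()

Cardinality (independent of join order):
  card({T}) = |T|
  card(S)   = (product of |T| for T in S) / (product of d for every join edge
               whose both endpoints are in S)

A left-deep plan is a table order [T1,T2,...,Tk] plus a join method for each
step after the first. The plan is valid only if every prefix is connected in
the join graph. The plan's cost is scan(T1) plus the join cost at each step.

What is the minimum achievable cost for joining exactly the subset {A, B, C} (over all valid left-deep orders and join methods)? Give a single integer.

7580

Selinger DP over subsets of {A,B,C}:
  {C}: scan cost=150, card=150
  {B}: scan cost=120, card=120
  {A}: scan cost=250, card=250
  {BC}: card=4500; try (B,hash)→1980, (C,merge)→2430, (B,merge)→2460, (C,hash)→2640, (C,nl_idx)→5580, (C,nl)→18120 …(+1); best=1980 via (B,hash)
  {AB}: card=3000; try (B,hash)→2180, (A,merge)→3330, (B,merge)→3460, (A,nl_idx)→4080, (A,hash)→4240, (A,nl)→30120 …(+1); best=2180 via (B,hash)
  {ABC}: card=112500; try (C,hash)→7580, (A,hash)→10480, (C,merge)→42530, (A,merge)→67230, (C,nl_idx)→138680, (A,nl_idx)→150480 …(+2); best=7580 via (C,hash)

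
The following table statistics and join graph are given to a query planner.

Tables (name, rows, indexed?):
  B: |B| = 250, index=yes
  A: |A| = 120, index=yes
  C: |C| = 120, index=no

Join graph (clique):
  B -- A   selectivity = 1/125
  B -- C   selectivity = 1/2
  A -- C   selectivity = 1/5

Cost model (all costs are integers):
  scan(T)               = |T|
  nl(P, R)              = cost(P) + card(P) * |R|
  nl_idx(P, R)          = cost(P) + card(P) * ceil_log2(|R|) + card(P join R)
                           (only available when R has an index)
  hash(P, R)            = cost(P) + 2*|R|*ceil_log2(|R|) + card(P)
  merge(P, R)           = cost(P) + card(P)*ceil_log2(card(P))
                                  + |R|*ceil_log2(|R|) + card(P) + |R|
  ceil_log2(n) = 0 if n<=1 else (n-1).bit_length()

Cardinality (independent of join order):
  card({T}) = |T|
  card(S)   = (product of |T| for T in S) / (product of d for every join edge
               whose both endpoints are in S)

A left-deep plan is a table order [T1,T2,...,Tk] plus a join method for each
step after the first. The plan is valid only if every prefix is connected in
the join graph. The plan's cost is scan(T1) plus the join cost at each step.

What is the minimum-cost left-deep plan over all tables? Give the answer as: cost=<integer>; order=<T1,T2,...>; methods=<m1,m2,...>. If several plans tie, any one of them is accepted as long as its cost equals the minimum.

cost=3240; order=A,B,C; methods=nl_idx,hash

Selinger DP (subsets sized 1..n):
  {B}: scan cost=250, card=250
  {A}: scan cost=120, card=120
  {C}: scan cost=120, card=120
  {AB}: card=240; try (B,nl_idx)→1320, (A,hash)→2180, (A,nl_idx)→2240, (B,merge)→3330, (A,merge)→3460, (B,hash)→4240 …(+2); best=1320 via (B,nl_idx)
  {BC}: card=15000; try (C,hash)→2180, (B,merge)→3330, (C,merge)→3460, (B,hash)→4240, (B,nl_idx)→16080, (B,nl)→30120 …(+1); best=2180 via (C,hash)
  {AC}: card=2880; try (C,hash)→1920, (A,hash)→1920, (C,merge)→2040, (A,merge)→2040, (A,nl_idx)→3840, (C,nl)→14520 …(+1); best=1920 via (C,hash)
  {ABC}: card=2880; try (C,hash)→3240, (C,merge)→4440, (B,hash)→8800, (A,hash)→18860, (B,nl_idx)→27840, (C,nl)→30120 …(+5); best=3240 via (C,hash)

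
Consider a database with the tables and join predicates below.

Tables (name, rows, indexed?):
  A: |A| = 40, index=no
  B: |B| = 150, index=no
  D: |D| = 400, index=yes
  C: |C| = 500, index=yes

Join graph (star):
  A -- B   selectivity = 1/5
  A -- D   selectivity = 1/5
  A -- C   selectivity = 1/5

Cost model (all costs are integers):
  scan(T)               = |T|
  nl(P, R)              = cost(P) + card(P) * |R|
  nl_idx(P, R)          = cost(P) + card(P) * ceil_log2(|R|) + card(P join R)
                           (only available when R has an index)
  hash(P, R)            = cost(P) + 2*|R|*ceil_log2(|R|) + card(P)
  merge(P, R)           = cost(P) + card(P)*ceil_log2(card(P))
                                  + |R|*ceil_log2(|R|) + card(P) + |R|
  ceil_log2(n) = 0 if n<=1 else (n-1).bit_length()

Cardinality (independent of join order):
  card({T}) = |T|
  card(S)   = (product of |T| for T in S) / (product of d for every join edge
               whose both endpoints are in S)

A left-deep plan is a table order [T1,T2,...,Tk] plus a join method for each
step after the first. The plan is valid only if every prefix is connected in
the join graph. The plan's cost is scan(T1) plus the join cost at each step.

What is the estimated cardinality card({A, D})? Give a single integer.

Tables in S: A(40), D(400)
Edges inside S: A-D(d=5)
numerator = 40 * 400 = 16000
denominator = 5 = 5
card(S) = 16000 / 5 = 3200

3200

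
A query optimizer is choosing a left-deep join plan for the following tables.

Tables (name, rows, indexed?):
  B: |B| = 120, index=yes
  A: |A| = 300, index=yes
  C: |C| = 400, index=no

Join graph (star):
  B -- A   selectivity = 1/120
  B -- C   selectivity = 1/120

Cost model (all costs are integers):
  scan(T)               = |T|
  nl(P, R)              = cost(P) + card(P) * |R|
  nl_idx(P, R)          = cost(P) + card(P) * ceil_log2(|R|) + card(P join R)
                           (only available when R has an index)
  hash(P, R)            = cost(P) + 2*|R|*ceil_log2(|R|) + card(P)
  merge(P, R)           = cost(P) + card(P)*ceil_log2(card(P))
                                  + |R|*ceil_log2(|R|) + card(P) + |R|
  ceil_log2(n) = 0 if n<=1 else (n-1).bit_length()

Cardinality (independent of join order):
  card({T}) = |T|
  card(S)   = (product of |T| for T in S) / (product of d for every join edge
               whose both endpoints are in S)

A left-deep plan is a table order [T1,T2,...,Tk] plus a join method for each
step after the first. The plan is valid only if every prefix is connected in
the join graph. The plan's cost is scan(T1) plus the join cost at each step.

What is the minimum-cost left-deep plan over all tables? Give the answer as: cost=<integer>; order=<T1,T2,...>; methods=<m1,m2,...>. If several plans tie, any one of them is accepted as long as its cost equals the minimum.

cost=7080; order=C,B,A; methods=hash,nl_idx

Selinger DP (subsets sized 1..n):
  {B}: scan cost=120, card=120
  {A}: scan cost=300, card=300
  {C}: scan cost=400, card=400
  {AB}: card=300; try (A,nl_idx)→1500, (B,hash)→2280, (B,nl_idx)→2700, (A,merge)→4080, (B,merge)→4260, (A,hash)→5640 …(+2); best=1500 via (A,nl_idx)
  {BC}: card=400; try (B,hash)→2480, (B,nl_idx)→3600, (C,merge)→5080, (B,merge)→5360, (C,hash)→7440, (C,nl)→48120 …(+1); best=2480 via (B,hash)
  {ABC}: card=1000; try (A,nl_idx)→7080, (A,hash)→8280, (C,merge)→8500, (C,hash)→9000, (A,merge)→9480, (C,nl)→121500 …(+1); best=7080 via (A,nl_idx)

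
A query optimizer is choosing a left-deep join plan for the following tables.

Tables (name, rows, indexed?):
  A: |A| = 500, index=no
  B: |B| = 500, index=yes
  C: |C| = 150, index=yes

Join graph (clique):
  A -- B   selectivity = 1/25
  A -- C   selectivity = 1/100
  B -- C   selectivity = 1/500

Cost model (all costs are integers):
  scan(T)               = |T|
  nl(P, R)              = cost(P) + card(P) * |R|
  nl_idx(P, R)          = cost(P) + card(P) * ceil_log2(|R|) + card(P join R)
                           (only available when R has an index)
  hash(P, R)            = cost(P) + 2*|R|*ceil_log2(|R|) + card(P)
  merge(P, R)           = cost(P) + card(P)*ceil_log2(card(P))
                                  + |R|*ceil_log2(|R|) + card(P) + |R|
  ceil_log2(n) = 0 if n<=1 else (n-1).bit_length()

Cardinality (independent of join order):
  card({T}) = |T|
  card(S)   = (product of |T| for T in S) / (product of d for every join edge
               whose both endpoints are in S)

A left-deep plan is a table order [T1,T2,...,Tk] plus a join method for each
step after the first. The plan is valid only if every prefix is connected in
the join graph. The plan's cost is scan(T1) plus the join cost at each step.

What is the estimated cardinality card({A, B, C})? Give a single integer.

Tables in S: A(500), B(500), C(150)
Edges inside S: A-B(d=25), A-C(d=100), B-C(d=500)
numerator = 500 * 500 * 150 = 37500000
denominator = 25 * 100 * 500 = 1250000
card(S) = 37500000 / 1250000 = 30

30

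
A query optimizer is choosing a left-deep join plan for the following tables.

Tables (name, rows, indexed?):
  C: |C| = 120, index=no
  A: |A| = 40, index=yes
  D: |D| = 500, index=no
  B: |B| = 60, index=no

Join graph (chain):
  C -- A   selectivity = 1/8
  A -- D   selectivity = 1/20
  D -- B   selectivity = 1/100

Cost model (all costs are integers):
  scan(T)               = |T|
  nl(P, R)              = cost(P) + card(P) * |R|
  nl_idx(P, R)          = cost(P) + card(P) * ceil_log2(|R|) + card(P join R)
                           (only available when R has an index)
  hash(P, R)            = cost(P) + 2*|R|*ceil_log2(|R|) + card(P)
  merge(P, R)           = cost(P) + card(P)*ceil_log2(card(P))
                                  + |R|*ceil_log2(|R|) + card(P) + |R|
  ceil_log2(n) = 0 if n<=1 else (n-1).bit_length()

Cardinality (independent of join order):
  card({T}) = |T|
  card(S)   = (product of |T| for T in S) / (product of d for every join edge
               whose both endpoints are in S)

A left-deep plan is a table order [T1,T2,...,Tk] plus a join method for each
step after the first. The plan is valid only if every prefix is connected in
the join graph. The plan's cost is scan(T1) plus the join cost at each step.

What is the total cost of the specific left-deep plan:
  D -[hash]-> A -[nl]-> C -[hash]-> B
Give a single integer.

step 1: scan D: cost=500, card=500
step 2: join A via hash
    card(P join A) = 500*40/(20) = 1000
    cost = 500 + 2*40*6 + 500 = 1480
step 3: join C via nl
    card(P join C) = 1000*120/(8) = 15000
    cost = 1480 + 1000*120 = 121480
step 4: join B via hash
    card(P join B) = 15000*60/(100) = 9000
    cost = 121480 + 2*60*6 + 15000 = 137200

137200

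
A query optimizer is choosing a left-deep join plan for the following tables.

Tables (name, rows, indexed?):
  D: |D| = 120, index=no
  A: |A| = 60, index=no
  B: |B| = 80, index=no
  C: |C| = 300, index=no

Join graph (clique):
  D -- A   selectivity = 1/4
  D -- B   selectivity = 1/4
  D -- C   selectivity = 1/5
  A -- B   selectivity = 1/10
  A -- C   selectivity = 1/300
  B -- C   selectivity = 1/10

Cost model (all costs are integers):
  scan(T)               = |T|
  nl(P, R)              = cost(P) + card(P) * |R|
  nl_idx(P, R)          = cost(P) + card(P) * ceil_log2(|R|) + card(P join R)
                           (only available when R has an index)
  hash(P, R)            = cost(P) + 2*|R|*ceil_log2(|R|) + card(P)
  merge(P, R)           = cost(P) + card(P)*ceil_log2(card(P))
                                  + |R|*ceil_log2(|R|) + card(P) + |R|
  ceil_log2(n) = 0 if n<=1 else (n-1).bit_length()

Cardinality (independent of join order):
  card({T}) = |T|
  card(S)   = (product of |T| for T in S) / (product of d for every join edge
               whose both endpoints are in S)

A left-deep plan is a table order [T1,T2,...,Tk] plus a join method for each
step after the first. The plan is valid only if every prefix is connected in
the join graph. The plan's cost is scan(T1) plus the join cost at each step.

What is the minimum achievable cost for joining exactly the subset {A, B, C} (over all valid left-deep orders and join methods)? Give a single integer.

2380

Selinger DP over subsets of {A,B,C}:
  {A}: scan cost=60, card=60
  {B}: scan cost=80, card=80
  {C}: scan cost=300, card=300
  {AB}: card=480; try (A,hash)→880, (B,merge)→1120, (A,merge)→1140, (B,hash)→1240, (B,nl)→4860, (A,nl)→4880; best=880 via (A,hash)
  {AC}: card=60; try (A,hash)→1320, (C,merge)→3480, (A,merge)→3720, (C,hash)→5520, (C,nl)→18060, (A,nl)→18300; best=1320 via (A,hash)
  {BC}: card=2400; try (B,hash)→1720, (C,merge)→3720, (B,merge)→3940, (C,hash)→5560, (C,nl)→24080, (B,nl)→24300; best=1720 via (B,hash)
  {ABC}: card=48; try (B,merge)→2380, (B,hash)→2500, (A,hash)→4840, (B,nl)→6120, (C,hash)→6760, (C,merge)→8680 …(+3); best=2380 via (B,merge)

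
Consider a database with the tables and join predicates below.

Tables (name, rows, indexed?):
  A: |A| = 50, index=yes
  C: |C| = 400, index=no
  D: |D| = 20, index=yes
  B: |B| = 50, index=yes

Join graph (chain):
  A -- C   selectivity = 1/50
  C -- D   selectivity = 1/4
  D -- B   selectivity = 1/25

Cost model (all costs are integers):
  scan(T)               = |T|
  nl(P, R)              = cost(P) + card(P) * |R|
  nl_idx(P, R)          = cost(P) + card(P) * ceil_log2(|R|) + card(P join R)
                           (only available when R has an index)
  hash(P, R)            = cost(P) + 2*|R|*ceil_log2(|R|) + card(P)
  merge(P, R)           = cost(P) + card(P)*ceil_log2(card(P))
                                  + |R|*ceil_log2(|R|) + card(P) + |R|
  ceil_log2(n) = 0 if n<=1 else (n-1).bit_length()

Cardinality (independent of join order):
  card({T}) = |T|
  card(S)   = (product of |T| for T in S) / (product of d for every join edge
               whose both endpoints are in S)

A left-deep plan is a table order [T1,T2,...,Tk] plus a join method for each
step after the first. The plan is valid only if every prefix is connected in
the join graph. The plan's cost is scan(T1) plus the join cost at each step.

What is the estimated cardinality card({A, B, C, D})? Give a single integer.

4000

Tables in S: A(50), B(50), C(400), D(20)
Edges inside S: A-C(d=50), C-D(d=4), D-B(d=25)
numerator = 50 * 50 * 400 * 20 = 20000000
denominator = 50 * 4 * 25 = 5000
card(S) = 20000000 / 5000 = 4000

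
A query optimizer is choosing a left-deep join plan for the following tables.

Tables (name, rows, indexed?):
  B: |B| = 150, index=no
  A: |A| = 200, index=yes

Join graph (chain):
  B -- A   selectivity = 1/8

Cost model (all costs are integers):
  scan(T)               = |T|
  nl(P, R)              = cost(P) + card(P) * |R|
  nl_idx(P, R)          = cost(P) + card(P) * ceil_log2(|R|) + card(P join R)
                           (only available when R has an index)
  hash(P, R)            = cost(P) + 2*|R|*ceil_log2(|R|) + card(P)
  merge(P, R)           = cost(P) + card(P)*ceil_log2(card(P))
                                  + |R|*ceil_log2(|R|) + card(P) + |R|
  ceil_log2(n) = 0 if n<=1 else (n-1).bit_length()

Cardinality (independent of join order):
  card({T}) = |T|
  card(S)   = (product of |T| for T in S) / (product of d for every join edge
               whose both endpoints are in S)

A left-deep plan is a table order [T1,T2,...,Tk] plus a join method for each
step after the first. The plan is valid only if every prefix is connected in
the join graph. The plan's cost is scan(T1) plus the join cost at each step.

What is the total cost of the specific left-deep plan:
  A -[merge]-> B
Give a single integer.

step 1: scan A: cost=200, card=200
step 2: join B via merge
    card(P join B) = 200*150/(8) = 3750
    cost = 200 + 200*8 + 150*8 + 200 + 150 = 3350

3350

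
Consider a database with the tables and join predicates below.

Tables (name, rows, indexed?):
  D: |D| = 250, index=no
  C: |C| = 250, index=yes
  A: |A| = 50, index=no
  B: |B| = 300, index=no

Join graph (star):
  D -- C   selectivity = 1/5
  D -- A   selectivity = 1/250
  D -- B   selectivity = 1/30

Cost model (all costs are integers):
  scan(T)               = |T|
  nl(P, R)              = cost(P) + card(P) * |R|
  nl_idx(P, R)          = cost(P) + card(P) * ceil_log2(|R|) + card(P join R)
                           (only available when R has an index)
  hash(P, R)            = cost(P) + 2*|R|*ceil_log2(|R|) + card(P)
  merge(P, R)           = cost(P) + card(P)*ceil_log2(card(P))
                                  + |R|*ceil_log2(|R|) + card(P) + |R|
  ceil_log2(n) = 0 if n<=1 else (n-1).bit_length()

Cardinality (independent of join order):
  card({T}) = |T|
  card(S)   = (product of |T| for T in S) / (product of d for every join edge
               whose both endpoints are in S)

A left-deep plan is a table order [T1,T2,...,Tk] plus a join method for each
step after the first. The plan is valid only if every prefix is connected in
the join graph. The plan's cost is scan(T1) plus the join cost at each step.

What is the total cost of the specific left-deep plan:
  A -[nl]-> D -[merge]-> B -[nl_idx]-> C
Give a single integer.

step 1: scan A: cost=50, card=50
step 2: join D via nl
    card(P join D) = 50*250/(250) = 50
    cost = 50 + 50*250 = 12550
step 3: join B via merge
    card(P join B) = 50*300/(30) = 500
    cost = 12550 + 50*6 + 300*9 + 50 + 300 = 15900
step 4: join C via nl_idx
    card(P join C) = 500*250/(5) = 25000
    cost = 15900 + 500*8 + 25000 = 44900

44900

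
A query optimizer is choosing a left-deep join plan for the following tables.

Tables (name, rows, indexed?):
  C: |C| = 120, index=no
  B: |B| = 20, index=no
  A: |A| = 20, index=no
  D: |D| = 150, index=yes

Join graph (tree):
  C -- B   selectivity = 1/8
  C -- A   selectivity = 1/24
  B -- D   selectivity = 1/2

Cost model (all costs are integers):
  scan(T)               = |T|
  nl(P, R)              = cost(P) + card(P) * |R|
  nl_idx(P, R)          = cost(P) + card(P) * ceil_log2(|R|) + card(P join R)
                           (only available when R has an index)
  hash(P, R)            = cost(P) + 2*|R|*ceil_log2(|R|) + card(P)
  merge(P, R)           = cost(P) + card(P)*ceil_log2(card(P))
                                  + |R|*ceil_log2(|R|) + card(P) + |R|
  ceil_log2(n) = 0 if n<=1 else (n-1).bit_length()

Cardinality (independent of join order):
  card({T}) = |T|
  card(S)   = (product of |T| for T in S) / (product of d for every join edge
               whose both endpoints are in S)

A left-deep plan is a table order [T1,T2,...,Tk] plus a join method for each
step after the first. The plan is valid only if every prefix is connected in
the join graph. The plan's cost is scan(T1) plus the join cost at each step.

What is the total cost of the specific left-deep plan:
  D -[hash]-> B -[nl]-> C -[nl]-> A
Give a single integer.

step 1: scan D: cost=150, card=150
step 2: join B via hash
    card(P join B) = 150*20/(2) = 1500
    cost = 150 + 2*20*5 + 150 = 500
step 3: join C via nl
    card(P join C) = 1500*120/(8) = 22500
    cost = 500 + 1500*120 = 180500
step 4: join A via nl
    card(P join A) = 22500*20/(24) = 18750
    cost = 180500 + 22500*20 = 630500

630500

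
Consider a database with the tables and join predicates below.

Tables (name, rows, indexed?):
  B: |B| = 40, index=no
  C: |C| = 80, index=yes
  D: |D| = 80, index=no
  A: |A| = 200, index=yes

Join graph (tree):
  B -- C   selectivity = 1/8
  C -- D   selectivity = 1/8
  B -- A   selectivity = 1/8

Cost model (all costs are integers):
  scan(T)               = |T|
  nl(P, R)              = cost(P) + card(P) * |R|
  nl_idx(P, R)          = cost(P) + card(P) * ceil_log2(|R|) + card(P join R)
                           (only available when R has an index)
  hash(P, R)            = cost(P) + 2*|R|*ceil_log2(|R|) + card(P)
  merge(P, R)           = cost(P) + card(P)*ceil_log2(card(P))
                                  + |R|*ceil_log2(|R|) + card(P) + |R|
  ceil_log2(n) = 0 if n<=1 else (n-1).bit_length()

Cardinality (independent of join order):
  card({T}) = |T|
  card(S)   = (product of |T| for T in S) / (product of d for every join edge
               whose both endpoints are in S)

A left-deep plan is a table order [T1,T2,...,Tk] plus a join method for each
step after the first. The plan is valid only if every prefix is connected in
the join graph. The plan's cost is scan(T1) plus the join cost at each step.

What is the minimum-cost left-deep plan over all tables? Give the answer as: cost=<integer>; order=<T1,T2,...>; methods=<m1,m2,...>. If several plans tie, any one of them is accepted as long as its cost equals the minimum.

Selinger DP (subsets sized 1..n):
  {B}: scan cost=40, card=40
  {C}: scan cost=80, card=80
  {D}: scan cost=80, card=80
  {A}: scan cost=200, card=200
  {BC}: card=400; try (B,hash)→640, (C,nl_idx)→720, (C,merge)→960, (B,merge)→1000, (C,hash)→1200, (C,nl)→3240 …(+1); best=640 via (B,hash)
  {AB}: card=1000; try (B,hash)→880, (A,nl_idx)→1360, (A,merge)→2120, (B,merge)→2280, (A,hash)→3280, (A,nl)→8040 …(+1); best=880 via (B,hash)
  {CD}: card=800; try (D,hash)→1280, (C,hash)→1280, (D,merge)→1360, (C,merge)→1360, (C,nl_idx)→1440, (D,nl)→6480 …(+1); best=1280 via (D,hash)
  {BCD}: card=4000; try (D,hash)→2160, (B,hash)→2560, (D,merge)→5280, (B,merge)→10360, (D,nl)→32640, (B,nl)→33280; best=2160 via (D,hash)
  {ABC}: card=10000; try (C,hash)→3000, (A,hash)→4240, (A,merge)→6440, (C,merge)→12520, (A,nl_idx)→13840, (C,nl_idx)→17880 …(+2); best=3000 via (C,hash)
  {ABCD}: card=100000; try (A,hash)→9360, (D,hash)→14120, (A,merge)→55960, (A,nl_idx)→134160, (D,merge)→153640, (A,nl)→802160 …(+1); best=9360 via (A,hash)

cost=9360; order=C,B,D,A; methods=hash,hash,hash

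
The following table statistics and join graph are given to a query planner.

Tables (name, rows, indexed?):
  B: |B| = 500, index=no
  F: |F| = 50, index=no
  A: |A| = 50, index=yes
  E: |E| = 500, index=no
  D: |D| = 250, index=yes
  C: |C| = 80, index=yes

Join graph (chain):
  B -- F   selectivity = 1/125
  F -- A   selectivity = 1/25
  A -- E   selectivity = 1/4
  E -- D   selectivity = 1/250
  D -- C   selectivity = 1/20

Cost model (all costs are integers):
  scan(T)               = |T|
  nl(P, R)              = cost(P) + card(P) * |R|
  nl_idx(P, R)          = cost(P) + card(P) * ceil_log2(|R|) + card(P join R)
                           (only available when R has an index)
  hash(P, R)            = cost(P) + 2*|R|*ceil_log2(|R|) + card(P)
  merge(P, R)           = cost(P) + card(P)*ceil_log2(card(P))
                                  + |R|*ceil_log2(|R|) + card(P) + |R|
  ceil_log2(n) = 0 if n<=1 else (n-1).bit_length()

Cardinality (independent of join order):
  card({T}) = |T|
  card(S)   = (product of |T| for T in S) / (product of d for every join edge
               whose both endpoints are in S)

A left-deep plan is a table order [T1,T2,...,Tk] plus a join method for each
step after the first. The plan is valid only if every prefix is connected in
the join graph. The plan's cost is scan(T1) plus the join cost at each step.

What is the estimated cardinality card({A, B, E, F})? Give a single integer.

50000

Tables in S: A(50), B(500), E(500), F(50)
Edges inside S: B-F(d=125), F-A(d=25), A-E(d=4)
numerator = 50 * 500 * 500 * 50 = 625000000
denominator = 125 * 25 * 4 = 12500
card(S) = 625000000 / 12500 = 50000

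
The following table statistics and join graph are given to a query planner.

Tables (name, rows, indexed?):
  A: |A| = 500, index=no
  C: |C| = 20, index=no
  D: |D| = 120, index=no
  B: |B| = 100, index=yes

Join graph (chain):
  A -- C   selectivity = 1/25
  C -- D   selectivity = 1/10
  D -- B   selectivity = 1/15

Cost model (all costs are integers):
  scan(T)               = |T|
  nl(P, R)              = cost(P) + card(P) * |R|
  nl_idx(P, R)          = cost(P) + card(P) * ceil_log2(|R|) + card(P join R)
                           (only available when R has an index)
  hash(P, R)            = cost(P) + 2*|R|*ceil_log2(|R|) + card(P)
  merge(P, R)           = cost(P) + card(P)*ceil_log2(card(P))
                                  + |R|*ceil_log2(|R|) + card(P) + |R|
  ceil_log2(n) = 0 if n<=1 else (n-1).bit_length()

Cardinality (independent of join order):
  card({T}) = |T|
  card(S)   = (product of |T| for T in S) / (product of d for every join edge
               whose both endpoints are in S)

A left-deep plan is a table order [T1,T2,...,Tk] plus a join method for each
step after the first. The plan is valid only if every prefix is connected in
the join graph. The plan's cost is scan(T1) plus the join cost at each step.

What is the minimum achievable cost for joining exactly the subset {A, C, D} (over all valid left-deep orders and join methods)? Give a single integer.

3280

Selinger DP over subsets of {A,C,D}:
  {A}: scan cost=500, card=500
  {C}: scan cost=20, card=20
  {D}: scan cost=120, card=120
  {AC}: card=400; try (C,hash)→1200, (A,merge)→5140, (C,merge)→5620, (A,hash)→9040, (A,nl)→10020, (C,nl)→10500; best=1200 via (C,hash)
  {CD}: card=240; try (C,hash)→440, (D,merge)→1100, (C,merge)→1200, (D,hash)→1720, (D,nl)→2420, (C,nl)→2520; best=440 via (C,hash)
  {ACD}: card=4800; try (D,hash)→3280, (D,merge)→6160, (A,merge)→7600, (A,hash)→9680, (D,nl)→49200, (A,nl)→120440; best=3280 via (D,hash)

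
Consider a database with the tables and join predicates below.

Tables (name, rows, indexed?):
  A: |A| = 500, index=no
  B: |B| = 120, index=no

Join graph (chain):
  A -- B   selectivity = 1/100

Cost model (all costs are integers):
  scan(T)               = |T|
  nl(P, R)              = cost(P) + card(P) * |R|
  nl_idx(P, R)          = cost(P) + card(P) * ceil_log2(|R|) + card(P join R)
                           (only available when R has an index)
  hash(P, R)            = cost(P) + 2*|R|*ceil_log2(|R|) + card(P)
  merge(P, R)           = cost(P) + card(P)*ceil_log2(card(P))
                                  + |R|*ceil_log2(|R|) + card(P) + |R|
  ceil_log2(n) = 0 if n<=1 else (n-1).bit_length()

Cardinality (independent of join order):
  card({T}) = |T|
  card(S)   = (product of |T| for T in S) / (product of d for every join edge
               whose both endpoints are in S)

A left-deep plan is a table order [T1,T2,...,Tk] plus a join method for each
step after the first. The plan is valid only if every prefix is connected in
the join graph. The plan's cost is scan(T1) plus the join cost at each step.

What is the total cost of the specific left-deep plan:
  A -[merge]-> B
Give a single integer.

step 1: scan A: cost=500, card=500
step 2: join B via merge
    card(P join B) = 500*120/(100) = 600
    cost = 500 + 500*9 + 120*7 + 500 + 120 = 6460

6460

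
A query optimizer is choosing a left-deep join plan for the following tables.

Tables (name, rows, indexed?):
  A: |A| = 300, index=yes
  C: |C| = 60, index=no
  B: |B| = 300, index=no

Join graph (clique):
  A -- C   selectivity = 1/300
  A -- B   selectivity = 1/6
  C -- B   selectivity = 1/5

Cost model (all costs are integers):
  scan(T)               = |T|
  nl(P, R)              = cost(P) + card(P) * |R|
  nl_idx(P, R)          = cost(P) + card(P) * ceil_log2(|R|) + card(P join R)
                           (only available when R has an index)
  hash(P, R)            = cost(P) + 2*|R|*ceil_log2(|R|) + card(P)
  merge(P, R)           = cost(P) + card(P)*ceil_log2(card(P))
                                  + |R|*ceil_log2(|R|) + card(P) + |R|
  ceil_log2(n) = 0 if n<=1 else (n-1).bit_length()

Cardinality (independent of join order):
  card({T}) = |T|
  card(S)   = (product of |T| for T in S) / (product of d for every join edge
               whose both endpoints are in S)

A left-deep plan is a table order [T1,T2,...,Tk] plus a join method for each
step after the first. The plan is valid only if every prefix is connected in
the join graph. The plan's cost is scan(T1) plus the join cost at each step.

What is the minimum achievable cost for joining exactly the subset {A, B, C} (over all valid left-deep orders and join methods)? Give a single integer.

4080

Selinger DP over subsets of {A,B,C}:
  {A}: scan cost=300, card=300
  {C}: scan cost=60, card=60
  {B}: scan cost=300, card=300
  {AC}: card=60; try (A,nl_idx)→660, (C,hash)→1320, (A,merge)→3480, (C,merge)→3720, (A,hash)→5520, (A,nl)→18060 …(+1); best=660 via (A,nl_idx)
  {AB}: card=15000; try (B,hash)→6000, (A,hash)→6000, (B,merge)→6300, (A,merge)→6300, (A,nl_idx)→18000, (B,nl)→90300 …(+1); best=6000 via (B,hash)
  {BC}: card=3600; try (C,hash)→1320, (B,merge)→3480, (C,merge)→3720, (B,hash)→5520, (B,nl)→18060, (C,nl)→18300; best=1320 via (C,hash)
  {ABC}: card=600; try (B,merge)→4080, (B,hash)→6120, (A,hash)→10320, (B,nl)→18660, (C,hash)→21720, (A,nl_idx)→34320 …(+4); best=4080 via (B,merge)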